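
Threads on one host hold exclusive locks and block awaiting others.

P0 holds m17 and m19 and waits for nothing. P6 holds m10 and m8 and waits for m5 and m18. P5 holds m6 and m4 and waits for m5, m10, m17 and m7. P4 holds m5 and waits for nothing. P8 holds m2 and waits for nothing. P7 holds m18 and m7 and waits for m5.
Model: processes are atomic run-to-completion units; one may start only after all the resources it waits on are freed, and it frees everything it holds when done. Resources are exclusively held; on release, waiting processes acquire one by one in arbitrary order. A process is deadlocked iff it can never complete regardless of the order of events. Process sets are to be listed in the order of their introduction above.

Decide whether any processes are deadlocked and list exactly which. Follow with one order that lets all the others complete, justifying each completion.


No process is deadlocked.
Key observation: no waiting chain loops back on itself — every chain ends at a process that waits on nothing, so everyone eventually runs.
One completion order for the rest: P8, P4, P0, P7, P6, P5.
Check, step by step:
  P8 waits on nothing -> runs at once and releases m2
  P4 waits on nothing -> runs at once and releases m5
  P0 waits on nothing -> runs at once and releases m17 and m19
  run P7 (all its waits — m5 — are resolved); releases m18 and m7
  run P6 (all its waits — m5 and m18 — are resolved); releases m10 and m8
  run P5 (all its waits — m5, m10, m17 and m7 — are resolved); releases m6 and m4


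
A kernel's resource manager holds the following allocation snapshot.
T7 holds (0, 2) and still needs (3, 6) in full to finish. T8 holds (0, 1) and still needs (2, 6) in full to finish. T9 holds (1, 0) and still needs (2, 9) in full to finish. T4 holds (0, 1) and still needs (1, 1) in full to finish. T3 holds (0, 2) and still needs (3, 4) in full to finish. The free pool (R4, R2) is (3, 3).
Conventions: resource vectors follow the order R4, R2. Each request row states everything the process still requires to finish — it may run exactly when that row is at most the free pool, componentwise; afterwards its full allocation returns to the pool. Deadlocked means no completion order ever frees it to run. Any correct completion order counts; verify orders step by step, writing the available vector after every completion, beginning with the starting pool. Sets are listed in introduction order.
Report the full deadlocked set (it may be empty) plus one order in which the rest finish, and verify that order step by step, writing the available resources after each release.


Nothing here is deadlocked.
Key observation: T4 can run right away; the returned allocation unlocks the remaining processes in turn.
One completion order for the rest: T4, T3, T8, T7, T9. Step-by-step check:
  pool = (3, 3)
  run T4 (needs (1, 1), free (3, 3)); after release of (0, 1) the pool is (3, 4)
  run T3 (needs (3, 4), free (3, 4)); after release of (0, 2) the pool is (3, 6)
  run T8 (needs (2, 6), free (3, 6)); after release of (0, 1) the pool is (3, 7)
  run T7 (needs (3, 6), free (3, 7)); after release of (0, 2) the pool is (3, 9)
  run T9 (needs (2, 9), free (3, 9)); after release of (1, 0) the pool is (4, 9)


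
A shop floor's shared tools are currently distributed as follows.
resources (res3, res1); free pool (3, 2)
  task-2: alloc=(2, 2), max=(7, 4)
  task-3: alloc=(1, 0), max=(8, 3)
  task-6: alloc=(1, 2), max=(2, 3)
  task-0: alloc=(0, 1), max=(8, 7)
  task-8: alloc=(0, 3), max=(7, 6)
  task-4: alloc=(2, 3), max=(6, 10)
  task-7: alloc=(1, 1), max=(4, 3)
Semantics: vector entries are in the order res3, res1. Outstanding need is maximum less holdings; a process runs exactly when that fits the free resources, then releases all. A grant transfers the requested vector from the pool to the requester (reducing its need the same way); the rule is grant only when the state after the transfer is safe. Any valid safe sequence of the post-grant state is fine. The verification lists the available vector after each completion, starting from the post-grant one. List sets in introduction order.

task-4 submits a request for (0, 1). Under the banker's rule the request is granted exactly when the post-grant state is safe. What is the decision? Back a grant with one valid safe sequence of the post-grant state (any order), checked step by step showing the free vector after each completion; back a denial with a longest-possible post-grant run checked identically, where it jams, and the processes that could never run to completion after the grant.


GRANT. The post-grant state is safe; one safe sequence: task-6, task-7, task-2, task-4, task-3, task-8, task-0.
Key observation: even at the reduced pool (3, 1), task-6 fits immediately, so safety survives the grant.
Step-by-step check of the post-grant state:
  pool = (3, 1)
  task-6: need (1, 1) fits (3, 1); releases (1, 2), pool now (4, 3)
  task-7: need (3, 2) fits (4, 3); releases (1, 1), pool now (5, 4)
  task-2: need (5, 2) fits (5, 4); releases (2, 2), pool now (7, 6)
  task-4: need (4, 6) fits (7, 6); releases (2, 4), pool now (9, 10)
  task-3: need (7, 3) fits (9, 10); releases (1, 0), pool now (10, 10)
  task-8: need (7, 3) fits (10, 10); releases (0, 3), pool now (10, 13)
  task-0: need (8, 6) fits (10, 13); releases (0, 1), pool now (10, 14)


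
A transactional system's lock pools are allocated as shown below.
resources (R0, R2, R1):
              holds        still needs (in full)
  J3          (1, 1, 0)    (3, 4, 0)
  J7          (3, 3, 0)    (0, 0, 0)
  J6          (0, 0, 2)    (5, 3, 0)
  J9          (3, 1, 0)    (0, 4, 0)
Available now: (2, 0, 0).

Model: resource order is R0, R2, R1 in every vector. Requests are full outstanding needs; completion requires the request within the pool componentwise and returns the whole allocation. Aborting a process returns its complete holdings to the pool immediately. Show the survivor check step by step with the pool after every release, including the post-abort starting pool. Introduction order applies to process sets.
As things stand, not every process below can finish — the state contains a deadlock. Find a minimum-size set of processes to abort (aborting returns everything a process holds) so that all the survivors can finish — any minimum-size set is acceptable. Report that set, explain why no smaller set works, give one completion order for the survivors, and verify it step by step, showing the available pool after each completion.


The answer: abort J9.
Key observation: J3 could never have finished before the abort; with (3, 1, 0) returned by J9, it fits at step 2.
No smaller set exists: with zero aborts the deadlock remains.
One survivor order: J7, J3, J6. Check, step by step (post-abort pool first):
  pool = (5, 1, 0)
  J7 needs (0, 0, 0) <= (5, 1, 0) -> finishes; pool += (3, 3, 0) = (8, 4, 0)
  J3 needs (3, 4, 0) <= (8, 4, 0) -> finishes; pool += (1, 1, 0) = (9, 5, 0)
  J6 needs (5, 3, 0) <= (9, 5, 0) -> finishes; pool += (0, 0, 2) = (9, 5, 2)


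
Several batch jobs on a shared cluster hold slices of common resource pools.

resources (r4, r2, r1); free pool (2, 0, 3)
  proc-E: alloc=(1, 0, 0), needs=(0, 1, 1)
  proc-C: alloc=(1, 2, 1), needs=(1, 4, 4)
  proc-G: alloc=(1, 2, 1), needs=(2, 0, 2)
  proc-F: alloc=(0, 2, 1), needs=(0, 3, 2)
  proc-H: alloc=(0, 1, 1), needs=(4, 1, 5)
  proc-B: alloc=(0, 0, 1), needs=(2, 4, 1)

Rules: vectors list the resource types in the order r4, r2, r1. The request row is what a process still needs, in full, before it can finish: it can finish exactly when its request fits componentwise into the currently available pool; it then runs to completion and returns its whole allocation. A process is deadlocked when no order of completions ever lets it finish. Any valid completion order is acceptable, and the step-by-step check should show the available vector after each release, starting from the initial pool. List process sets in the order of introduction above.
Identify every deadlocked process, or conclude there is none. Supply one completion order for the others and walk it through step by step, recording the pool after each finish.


The deadlocked set is proc-C, proc-F, proc-H and proc-B.
Key observation: after proc-G, proc-E the pool peaks at (4, 2, 4), and each blocked process is short somewhere: proc-C on r2; proc-F on r2; proc-H on r1; proc-B on r2.
One completion order for the rest: proc-G, proc-E. Walking it through:
  pool = (2, 0, 3)
  run proc-G (needs (2, 0, 2), free (2, 0, 3)); after release of (1, 2, 1) the pool is (3, 2, 4)
  run proc-E (needs (0, 1, 1), free (3, 2, 4)); after release of (1, 0, 0) the pool is (4, 2, 4)
The blocked processes can never fit:
  proc-C still needs (1, 4, 4) but only (4, 2, 4) is free — short on r2
  proc-F still needs (0, 3, 2) but only (4, 2, 4) is free — short on r2
  proc-H still needs (4, 1, 5) but only (4, 2, 4) is free — short on r1
  proc-B still needs (2, 4, 1) but only (4, 2, 4) is free — short on r2


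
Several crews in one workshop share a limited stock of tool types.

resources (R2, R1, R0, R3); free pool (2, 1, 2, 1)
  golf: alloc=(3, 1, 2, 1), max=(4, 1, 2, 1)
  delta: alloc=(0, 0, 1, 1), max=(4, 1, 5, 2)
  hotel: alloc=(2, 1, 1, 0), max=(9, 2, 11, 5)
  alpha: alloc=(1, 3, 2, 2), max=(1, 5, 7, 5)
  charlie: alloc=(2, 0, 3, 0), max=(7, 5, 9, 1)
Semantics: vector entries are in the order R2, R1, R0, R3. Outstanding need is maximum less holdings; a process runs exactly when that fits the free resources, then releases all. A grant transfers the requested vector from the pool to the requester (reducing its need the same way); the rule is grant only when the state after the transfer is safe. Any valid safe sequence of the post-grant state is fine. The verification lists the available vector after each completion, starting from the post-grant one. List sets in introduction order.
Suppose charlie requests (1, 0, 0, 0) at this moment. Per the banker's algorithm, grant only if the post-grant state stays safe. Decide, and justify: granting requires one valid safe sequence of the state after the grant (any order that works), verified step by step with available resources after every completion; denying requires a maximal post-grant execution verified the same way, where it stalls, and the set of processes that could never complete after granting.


GRANT — the state after the grant stays safe, e.g. via golf, delta, alpha, charlie, hotel.
Key observation: post-grant, (1, 1, 2, 1) remains, and an order beginning with golf completes everyone.
Check on the post-grant state, step by step:
  pool = (1, 1, 2, 1)
  run golf (needs (1, 0, 0, 0), free (1, 1, 2, 1)); after release of (3, 1, 2, 1) the pool is (4, 2, 4, 2)
  run delta (needs (4, 1, 4, 1), free (4, 2, 4, 2)); after release of (0, 0, 1, 1) the pool is (4, 2, 5, 3)
  run alpha (needs (0, 2, 5, 3), free (4, 2, 5, 3)); after release of (1, 3, 2, 2) the pool is (5, 5, 7, 5)
  run charlie (needs (4, 5, 6, 1), free (5, 5, 7, 5)); after release of (3, 0, 3, 0) the pool is (8, 5, 10, 5)
  run hotel (needs (7, 1, 10, 5), free (8, 5, 10, 5)); after release of (2, 1, 1, 0) the pool is (10, 6, 11, 5)


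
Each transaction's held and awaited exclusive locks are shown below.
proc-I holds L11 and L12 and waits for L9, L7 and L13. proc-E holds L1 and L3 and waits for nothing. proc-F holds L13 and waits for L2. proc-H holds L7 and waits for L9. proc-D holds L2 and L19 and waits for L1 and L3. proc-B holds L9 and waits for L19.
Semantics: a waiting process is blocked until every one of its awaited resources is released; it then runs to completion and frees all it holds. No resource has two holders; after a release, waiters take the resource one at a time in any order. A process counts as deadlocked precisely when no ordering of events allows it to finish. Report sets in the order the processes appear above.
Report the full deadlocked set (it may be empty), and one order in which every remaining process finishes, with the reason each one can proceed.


No process is deadlocked.
Key observation: although several processes wait, no cycle exists — each chain bottoms out at a free runner.
One completion order for the rest: proc-E, proc-D, proc-B, proc-H, proc-F, proc-I.
Check, step by step:
  proc-E: no waits; runs immediately, freeing L1 and L3
  proc-D: everything it awaited (L1 and L3) is free; runs, freeing L2 and L19
  proc-B: everything it awaited (L19) is free; runs, freeing L9
  proc-H: everything it awaited (L9) is free; runs, freeing L7
  proc-F: everything it awaited (L2) is free; runs, freeing L13
  proc-I: everything it awaited (L9, L7 and L13) is free; runs, freeing L11 and L12


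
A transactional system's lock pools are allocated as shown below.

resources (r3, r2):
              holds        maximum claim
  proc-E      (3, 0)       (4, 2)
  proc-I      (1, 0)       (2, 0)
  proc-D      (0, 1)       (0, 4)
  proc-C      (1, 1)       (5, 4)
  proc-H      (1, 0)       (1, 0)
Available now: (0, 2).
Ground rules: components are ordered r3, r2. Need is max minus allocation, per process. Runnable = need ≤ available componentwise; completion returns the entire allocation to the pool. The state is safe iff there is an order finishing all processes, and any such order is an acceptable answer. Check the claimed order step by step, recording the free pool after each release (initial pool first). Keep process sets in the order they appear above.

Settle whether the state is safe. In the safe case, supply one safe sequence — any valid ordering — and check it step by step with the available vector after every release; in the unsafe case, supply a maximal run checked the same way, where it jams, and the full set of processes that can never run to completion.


The state is UNSAFE.
Key observation: proc-H, proc-E, proc-I can finish, but then (5, 2) is all there is, and the blocked group's r2 demands exceed it.
The run proc-H, proc-E, proc-I cannot be extended any further. Step-by-step check:
  pool = (0, 2)
  proc-H: need (0, 0) fits (0, 2); releases (1, 0), pool now (1, 2)
  proc-E: need (1, 2) fits (1, 2); releases (3, 0), pool now (4, 2)
  proc-I: need (1, 0) fits (4, 2); releases (1, 0), pool now (5, 2)
  proc-D still needs (0, 3) but only (5, 2) is free — short on r2
  proc-C still needs (4, 3) but only (5, 2) is free — short on r2
Permanently blocked: proc-D and proc-C.


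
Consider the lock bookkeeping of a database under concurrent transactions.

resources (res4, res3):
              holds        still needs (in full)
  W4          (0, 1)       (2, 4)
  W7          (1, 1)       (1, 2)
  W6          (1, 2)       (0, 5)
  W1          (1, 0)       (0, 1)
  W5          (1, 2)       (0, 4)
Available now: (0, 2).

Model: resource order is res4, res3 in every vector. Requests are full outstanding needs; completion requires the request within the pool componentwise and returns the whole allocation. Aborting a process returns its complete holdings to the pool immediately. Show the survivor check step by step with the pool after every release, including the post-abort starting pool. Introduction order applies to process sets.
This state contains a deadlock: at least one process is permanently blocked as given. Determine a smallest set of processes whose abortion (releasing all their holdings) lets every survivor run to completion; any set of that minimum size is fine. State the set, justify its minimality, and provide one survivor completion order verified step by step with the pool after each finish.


Minimum abort set: W5.
Key observation: no ordering could ever have run W4 before the abort of W5; with (1, 2) back in the pool it fits at step 3.
No smaller set exists: with zero aborts the deadlock remains.
One survivor order: W7, W1, W4, W6. Walking it through (post-abort pool first):
  pool = (1, 4)
  run W7 (needs (1, 2), free (1, 4)); after release of (1, 1) the pool is (2, 5)
  run W1 (needs (0, 1), free (2, 5)); after release of (1, 0) the pool is (3, 5)
  run W4 (needs (2, 4), free (3, 5)); after release of (0, 1) the pool is (3, 6)
  run W6 (needs (0, 5), free (3, 6)); after release of (1, 2) the pool is (4, 8)


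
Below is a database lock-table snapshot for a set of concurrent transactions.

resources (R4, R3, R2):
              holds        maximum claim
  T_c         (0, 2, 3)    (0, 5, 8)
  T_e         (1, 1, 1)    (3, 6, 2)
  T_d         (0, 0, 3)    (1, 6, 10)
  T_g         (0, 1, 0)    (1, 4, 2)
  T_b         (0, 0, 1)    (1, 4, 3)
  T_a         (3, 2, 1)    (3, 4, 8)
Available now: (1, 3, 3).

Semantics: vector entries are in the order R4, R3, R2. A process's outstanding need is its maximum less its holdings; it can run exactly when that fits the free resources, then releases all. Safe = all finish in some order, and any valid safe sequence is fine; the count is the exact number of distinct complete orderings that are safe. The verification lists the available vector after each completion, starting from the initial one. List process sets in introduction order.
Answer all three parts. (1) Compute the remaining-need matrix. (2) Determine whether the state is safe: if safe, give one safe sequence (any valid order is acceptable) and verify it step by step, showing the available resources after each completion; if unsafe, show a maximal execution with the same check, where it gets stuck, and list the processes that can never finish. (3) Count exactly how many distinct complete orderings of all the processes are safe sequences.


(1) Need matrix, components ordered R4, R3, R2:
  T_c: (0, 3, 5)
  T_e: (2, 5, 1)
  T_d: (1, 6, 7)
  T_g: (1, 3, 2)
  T_b: (1, 4, 2)
  T_a: (0, 2, 7)
(2) The state is UNSAFE.
Key observation: after T_g, T_b the pool peaks at (1, 4, 4), and each blocked process is short somewhere: T_c on R2; T_e on R4, R3; T_d on R3, R2; T_a on R2.
A maximal execution: T_g, T_b — then nothing else fits. Verifying each step:
  pool = (1, 3, 3)
  T_g needs (1, 3, 2) <= (1, 3, 3) -> finishes; pool += (0, 1, 0) = (1, 4, 3)
  T_b needs (1, 4, 2) <= (1, 4, 3) -> finishes; pool += (0, 0, 1) = (1, 4, 4)
  T_c cannot run: need (0, 3, 5) vs free (1, 4, 4) (insufficient R2)
  T_e cannot run: need (2, 5, 1) vs free (1, 4, 4) (insufficient R4 and R3)
  T_d cannot run: need (1, 6, 7) vs free (1, 4, 4) (insufficient R3 and R2)
  T_a cannot run: need (0, 2, 7) vs free (1, 4, 4) (insufficient R2)
Never able to finish: T_c, T_e, T_d and T_a.
(3) Exactly 0 of the possible complete orderings are safe sequences.


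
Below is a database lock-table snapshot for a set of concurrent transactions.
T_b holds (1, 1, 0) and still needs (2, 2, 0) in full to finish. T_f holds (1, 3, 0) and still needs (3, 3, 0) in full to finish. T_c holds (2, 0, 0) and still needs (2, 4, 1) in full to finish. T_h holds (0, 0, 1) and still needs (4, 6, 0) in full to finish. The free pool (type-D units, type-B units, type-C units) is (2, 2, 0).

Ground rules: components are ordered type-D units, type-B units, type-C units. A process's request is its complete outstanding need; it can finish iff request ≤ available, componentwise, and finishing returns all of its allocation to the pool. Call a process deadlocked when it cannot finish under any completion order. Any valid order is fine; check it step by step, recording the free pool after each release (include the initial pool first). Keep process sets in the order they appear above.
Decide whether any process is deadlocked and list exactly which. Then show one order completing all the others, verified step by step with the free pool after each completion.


Nothing here is deadlocked.
Key observation: T_b fits the free pool immediately, and its release cascades until everyone finishes.
A valid finishing order for the others: T_b, T_f, T_h, T_c. Verifying each step:
  pool = (2, 2, 0)
  T_b: need (2, 2, 0) fits (2, 2, 0); releases (1, 1, 0), pool now (3, 3, 0)
  T_f: need (3, 3, 0) fits (3, 3, 0); releases (1, 3, 0), pool now (4, 6, 0)
  T_h: need (4, 6, 0) fits (4, 6, 0); releases (0, 0, 1), pool now (4, 6, 1)
  T_c: need (2, 4, 1) fits (4, 6, 1); releases (2, 0, 0), pool now (6, 6, 1)


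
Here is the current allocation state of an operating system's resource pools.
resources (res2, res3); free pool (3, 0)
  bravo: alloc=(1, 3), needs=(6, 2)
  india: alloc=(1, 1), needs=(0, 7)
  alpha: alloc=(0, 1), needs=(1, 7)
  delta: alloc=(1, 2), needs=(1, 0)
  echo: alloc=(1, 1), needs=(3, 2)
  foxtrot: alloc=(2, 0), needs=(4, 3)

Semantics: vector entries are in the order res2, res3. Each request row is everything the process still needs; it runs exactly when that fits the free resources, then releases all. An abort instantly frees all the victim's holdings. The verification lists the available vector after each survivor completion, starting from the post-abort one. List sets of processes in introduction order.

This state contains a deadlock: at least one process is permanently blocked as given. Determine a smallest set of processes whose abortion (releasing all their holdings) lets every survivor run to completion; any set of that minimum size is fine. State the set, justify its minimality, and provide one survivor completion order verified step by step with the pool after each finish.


Minimum abort set: alpha.
Key observation: aborting alpha returns (0, 1), and india — hopeless before — runs at step 5 with the returned capacity in the pool.
Minimality: the empty abort set fails — the state is deadlocked as it stands.
One survivor order: delta, foxtrot, bravo, echo, india. Walking it through (post-abort pool first):
  pool = (3, 1)
  run delta (needs (1, 0), free (3, 1)); after release of (1, 2) the pool is (4, 3)
  run foxtrot (needs (4, 3), free (4, 3)); after release of (2, 0) the pool is (6, 3)
  run bravo (needs (6, 2), free (6, 3)); after release of (1, 3) the pool is (7, 6)
  run echo (needs (3, 2), free (7, 6)); after release of (1, 1) the pool is (8, 7)
  run india (needs (0, 7), free (8, 7)); after release of (1, 1) the pool is (9, 8)


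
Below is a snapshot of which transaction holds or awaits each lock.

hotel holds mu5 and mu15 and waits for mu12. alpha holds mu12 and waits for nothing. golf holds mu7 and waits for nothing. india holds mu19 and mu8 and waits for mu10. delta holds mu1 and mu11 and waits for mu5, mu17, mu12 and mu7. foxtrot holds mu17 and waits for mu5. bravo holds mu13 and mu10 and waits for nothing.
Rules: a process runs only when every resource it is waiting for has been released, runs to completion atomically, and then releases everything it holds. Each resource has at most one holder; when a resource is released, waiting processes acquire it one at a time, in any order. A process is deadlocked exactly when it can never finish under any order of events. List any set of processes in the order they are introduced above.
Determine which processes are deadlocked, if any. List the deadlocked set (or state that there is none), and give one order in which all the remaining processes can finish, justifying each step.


Nothing here is deadlocked.
Key observation: the waits form no ring: some process can always run, and its releases unblock the others one by one.
The rest can finish in the order golf, bravo, alpha, india, hotel, foxtrot, delta.
Verifying each step:
  run golf (it waits on nothing); releases mu7
  run bravo (it waits on nothing); releases mu13 and mu10
  run alpha (it waits on nothing); releases mu12
  india: everything it awaited (mu10) is free; runs, freeing mu19 and mu8
  hotel: everything it awaited (mu12) is free; runs, freeing mu5 and mu15
  foxtrot: everything it awaited (mu5) is free; runs, freeing mu17
  delta: everything it awaited (mu5, mu17, mu12 and mu7) is free; runs, freeing mu1 and mu11


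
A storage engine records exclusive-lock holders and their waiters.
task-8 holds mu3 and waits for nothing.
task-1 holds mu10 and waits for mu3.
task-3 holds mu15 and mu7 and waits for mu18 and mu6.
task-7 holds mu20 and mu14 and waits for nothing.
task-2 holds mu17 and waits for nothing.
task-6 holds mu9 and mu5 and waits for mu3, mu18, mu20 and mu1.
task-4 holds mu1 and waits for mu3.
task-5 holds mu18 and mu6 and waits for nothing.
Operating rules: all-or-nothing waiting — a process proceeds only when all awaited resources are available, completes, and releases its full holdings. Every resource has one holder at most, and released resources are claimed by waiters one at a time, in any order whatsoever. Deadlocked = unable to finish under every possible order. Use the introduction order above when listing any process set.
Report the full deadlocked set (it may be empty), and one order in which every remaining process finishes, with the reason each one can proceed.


Nothing here is deadlocked.
Key observation: the wait relation is loop-free; peeling off processes with no waits unwinds the whole state.
One completion order for the rest: task-2, task-5, task-8, task-7, task-3, task-4, task-1, task-6.
Check, step by step:
  run task-2 (it waits on nothing); releases mu17
  run task-5 (it waits on nothing); releases mu18 and mu6
  run task-8 (it waits on nothing); releases mu3
  run task-7 (it waits on nothing); releases mu20 and mu14
  task-3 waits on mu18 and mu6 — all released -> runs and releases mu15 and mu7
  task-4 waits on mu3 — all released -> runs and releases mu1
  task-1 waits on mu3 — all released -> runs and releases mu10
  task-6 waits on mu3, mu18, mu20 and mu1 — all released -> runs and releases mu9 and mu5


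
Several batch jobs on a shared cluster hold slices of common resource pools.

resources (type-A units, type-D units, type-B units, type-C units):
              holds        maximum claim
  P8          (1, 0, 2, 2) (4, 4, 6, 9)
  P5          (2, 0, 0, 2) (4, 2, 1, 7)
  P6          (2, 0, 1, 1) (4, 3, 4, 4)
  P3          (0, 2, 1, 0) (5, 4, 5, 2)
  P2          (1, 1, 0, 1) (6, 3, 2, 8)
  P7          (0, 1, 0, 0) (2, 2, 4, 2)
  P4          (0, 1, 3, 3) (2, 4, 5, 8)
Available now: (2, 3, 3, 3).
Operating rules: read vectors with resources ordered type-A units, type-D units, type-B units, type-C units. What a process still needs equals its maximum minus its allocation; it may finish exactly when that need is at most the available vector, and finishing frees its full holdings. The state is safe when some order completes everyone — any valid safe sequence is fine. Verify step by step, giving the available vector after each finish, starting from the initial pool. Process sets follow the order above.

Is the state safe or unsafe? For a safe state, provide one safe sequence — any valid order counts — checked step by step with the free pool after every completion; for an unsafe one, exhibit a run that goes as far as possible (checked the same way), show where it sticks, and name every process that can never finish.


UNSAFE — no complete ordering exists.
Key observation: after P6, P7 the pool peaks at (4, 4, 4, 4), and each blocked process is short somewhere: P8 on type-C units; P5 on type-C units; P3 on type-A units; P2 on type-A units, type-C units; P4 on type-C units.
Going as far as possible: P6, P7; after that, nothing fits. Check, step by step:
  pool = (2, 3, 3, 3)
  run P6 (needs (2, 3, 3, 3), free (2, 3, 3, 3)); after release of (2, 0, 1, 1) the pool is (4, 3, 4, 4)
  run P7 (needs (2, 1, 4, 2), free (4, 3, 4, 4)); after release of (0, 1, 0, 0) the pool is (4, 4, 4, 4)
  P8 cannot run: need (3, 4, 4, 7) vs free (4, 4, 4, 4) (insufficient type-C units)
  P5 cannot run: need (2, 2, 1, 5) vs free (4, 4, 4, 4) (insufficient type-C units)
  P3 cannot run: need (5, 2, 4, 2) vs free (4, 4, 4, 4) (insufficient type-A units)
  P2 cannot run: need (5, 2, 2, 7) vs free (4, 4, 4, 4) (insufficient type-A units and type-C units)
  P4 cannot run: need (2, 3, 2, 5) vs free (4, 4, 4, 4) (insufficient type-C units)
Processes that can never finish: P8, P5, P3, P2 and P4.


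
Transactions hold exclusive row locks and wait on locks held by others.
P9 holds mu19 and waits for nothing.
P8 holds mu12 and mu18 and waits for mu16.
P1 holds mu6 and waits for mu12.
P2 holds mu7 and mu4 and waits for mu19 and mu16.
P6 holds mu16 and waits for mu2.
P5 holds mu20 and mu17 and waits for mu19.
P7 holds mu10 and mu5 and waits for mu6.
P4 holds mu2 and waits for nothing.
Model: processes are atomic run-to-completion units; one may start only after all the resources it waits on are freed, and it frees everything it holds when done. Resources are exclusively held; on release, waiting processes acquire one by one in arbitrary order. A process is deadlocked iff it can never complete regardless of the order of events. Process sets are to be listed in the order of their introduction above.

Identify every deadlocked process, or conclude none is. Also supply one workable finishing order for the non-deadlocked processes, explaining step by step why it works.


The deadlocked set is empty.
Key observation: all waits point, directly or indirectly, at processes that can finish, so nothing is permanently blocked.
One completion order for the rest: P4, P9, P6, P8, P1, P7, P2, P5.
Walking it through:
  P4 waits on nothing -> runs at once and releases mu2
  P9 waits on nothing -> runs at once and releases mu19
  P6: everything it awaited (mu2) is free; runs, freeing mu16
  P8: everything it awaited (mu16) is free; runs, freeing mu12 and mu18
  P1: everything it awaited (mu12) is free; runs, freeing mu6
  P7: everything it awaited (mu6) is free; runs, freeing mu10 and mu5
  P2: everything it awaited (mu19 and mu16) is free; runs, freeing mu7 and mu4
  P5: everything it awaited (mu19) is free; runs, freeing mu20 and mu17


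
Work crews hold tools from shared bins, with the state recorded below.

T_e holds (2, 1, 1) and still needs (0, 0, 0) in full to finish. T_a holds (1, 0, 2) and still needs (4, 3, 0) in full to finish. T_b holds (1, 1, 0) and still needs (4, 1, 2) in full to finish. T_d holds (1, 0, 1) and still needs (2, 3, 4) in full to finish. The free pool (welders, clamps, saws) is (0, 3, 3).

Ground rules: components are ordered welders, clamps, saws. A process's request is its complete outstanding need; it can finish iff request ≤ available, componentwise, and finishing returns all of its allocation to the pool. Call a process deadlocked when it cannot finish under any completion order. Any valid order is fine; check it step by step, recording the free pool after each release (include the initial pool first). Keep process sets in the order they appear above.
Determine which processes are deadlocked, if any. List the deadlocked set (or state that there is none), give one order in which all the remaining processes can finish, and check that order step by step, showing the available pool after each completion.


The deadlocked set is T_a and T_b.
Key observation: once T_e, T_d finish, the pool peaks at (3, 4, 5) — and every remaining process still needs more welders than that.
One completion order for the rest: T_e, T_d. Check, step by step:
  pool = (0, 3, 3)
  T_e: need (0, 0, 0) fits (0, 3, 3); releases (2, 1, 1), pool now (2, 4, 4)
  T_d: need (2, 3, 4) fits (2, 4, 4); releases (1, 0, 1), pool now (3, 4, 5)
The stuck group stays short no matter what:
  T_a cannot run: need (4, 3, 0) vs free (3, 4, 5) (insufficient welders)
  T_b cannot run: need (4, 1, 2) vs free (3, 4, 5) (insufficient welders)


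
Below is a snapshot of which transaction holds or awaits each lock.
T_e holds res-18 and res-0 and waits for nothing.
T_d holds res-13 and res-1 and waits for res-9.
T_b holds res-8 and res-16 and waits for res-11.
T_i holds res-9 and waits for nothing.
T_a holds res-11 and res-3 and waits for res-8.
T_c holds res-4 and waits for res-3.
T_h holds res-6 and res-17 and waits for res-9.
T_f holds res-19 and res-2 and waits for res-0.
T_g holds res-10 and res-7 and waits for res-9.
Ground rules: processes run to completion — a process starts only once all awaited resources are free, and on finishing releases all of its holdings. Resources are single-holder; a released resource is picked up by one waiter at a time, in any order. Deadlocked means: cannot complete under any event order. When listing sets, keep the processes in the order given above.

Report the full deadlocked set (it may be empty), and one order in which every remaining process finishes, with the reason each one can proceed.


Deadlocked: T_b, T_a and T_c.
Key observation: along T_b -> T_a -> T_b, each member waits on what the next one holds — a deadlock; T_c waits into the deadlock from upstream.
The rest can finish in the order T_i, T_e, T_g, T_h, T_d, T_f.
Step-by-step check:
  T_i waits on nothing -> runs at once and releases res-9
  T_e waits on nothing -> runs at once and releases res-18 and res-0
  T_g waits on res-9 — all released -> runs and releases res-10 and res-7
  T_h waits on res-9 — all released -> runs and releases res-6 and res-17
  T_d waits on res-9 — all released -> runs and releases res-13 and res-1
  T_f waits on res-0 — all released -> runs and releases res-19 and res-2


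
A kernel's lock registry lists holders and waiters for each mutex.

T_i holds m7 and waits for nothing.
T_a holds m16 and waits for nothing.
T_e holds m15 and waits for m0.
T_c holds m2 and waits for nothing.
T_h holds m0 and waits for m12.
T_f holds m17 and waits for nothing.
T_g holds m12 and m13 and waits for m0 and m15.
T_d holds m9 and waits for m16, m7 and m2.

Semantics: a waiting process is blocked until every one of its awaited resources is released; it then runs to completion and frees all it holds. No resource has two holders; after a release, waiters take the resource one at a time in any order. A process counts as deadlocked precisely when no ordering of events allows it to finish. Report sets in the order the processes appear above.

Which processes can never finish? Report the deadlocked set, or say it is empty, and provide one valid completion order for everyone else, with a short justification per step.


Deadlocked: T_e, T_h and T_g.
Key observation: the loop T_e -> T_h -> T_g -> T_e blocks itself forever; no other process is dragged down with it.
A valid finishing order for the others: T_f, T_c, T_i, T_a, T_d.
Walking it through:
  T_f: no waits; runs immediately, freeing m17
  T_c: no waits; runs immediately, freeing m2
  T_i: no waits; runs immediately, freeing m7
  T_a: no waits; runs immediately, freeing m16
  run T_d (all its waits — m16, m7 and m2 — are resolved); releases m9


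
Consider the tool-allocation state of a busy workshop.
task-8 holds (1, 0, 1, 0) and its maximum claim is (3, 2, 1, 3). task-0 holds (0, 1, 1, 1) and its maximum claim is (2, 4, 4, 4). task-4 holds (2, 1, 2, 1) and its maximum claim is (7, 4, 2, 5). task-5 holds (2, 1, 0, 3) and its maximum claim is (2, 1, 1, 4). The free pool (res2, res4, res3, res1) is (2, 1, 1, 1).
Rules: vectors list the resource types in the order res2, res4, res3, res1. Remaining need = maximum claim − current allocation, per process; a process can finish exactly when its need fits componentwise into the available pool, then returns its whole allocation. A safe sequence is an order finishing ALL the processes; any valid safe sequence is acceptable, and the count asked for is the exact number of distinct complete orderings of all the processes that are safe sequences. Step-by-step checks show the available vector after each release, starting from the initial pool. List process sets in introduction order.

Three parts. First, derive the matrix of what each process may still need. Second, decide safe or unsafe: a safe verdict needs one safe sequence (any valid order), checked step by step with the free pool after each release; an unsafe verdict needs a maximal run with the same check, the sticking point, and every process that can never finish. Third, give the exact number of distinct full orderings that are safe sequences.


(1) Remaining need (order res2, res4, res3, res1):
  task-8: (2, 2, 0, 3)
  task-0: (2, 3, 3, 3)
  task-4: (5, 3, 0, 4)
  task-5: (0, 0, 1, 1)
(2) UNSAFE — no complete ordering exists.
Key observation: no order helps: past task-5, task-8, the free pool tops out at (5, 2, 2, 4), below what each blocked process needs in res4.
The run task-5, task-8 cannot be extended any further. Step-by-step check:
  pool = (2, 1, 1, 1)
  task-5: need (0, 0, 1, 1) fits (2, 1, 1, 1); releases (2, 1, 0, 3), pool now (4, 2, 1, 4)
  task-8: need (2, 2, 0, 3) fits (4, 2, 1, 4); releases (1, 0, 1, 0), pool now (5, 2, 2, 4)
  task-0 cannot run: need (2, 3, 3, 3) vs free (5, 2, 2, 4) (insufficient res4 and res3)
  task-4 cannot run: need (5, 3, 0, 4) vs free (5, 2, 2, 4) (insufficient res4)
Processes that can never finish: task-0 and task-4.
(3) Precisely 0 of the possible complete orderings are safe sequences.


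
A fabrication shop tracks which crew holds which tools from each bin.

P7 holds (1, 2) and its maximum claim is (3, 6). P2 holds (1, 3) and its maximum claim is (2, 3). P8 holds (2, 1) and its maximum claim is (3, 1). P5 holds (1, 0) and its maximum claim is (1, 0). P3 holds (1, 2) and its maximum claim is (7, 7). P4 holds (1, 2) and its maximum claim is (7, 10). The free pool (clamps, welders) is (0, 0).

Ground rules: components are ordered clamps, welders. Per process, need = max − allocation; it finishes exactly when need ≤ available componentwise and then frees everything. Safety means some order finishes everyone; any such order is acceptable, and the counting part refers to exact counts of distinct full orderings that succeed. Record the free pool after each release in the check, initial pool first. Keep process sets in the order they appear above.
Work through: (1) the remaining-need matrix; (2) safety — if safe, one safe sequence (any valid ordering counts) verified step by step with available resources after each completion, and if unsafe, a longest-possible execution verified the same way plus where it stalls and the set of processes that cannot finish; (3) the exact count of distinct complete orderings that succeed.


(1) Need matrix, components ordered clamps, welders:
  P7: (2, 4)
  P2: (1, 0)
  P8: (1, 0)
  P5: (0, 0)
  P3: (6, 5)
  P4: (6, 8)
(2) The state is UNSAFE.
Key observation: even finishing P5, P8, P2, P7 leaves just (5, 6) free — too little clamps for any of the remaining processes.
The run P5, P8, P2, P7 cannot be extended any further. Walking it through:
  pool = (0, 0)
  run P5 (needs (0, 0), free (0, 0)); after release of (1, 0) the pool is (1, 0)
  run P8 (needs (1, 0), free (1, 0)); after release of (2, 1) the pool is (3, 1)
  run P2 (needs (1, 0), free (3, 1)); after release of (1, 3) the pool is (4, 4)
  run P7 (needs (2, 4), free (4, 4)); after release of (1, 2) the pool is (5, 6)
  blocked: P3 wants (6, 5), pool (5, 6) — not enough clamps
  blocked: P4 wants (6, 8), pool (5, 6) — not enough clamps and welders
Never able to finish: P3 and P4.
(3) Exactly 0 of the possible complete orderings are safe sequences.


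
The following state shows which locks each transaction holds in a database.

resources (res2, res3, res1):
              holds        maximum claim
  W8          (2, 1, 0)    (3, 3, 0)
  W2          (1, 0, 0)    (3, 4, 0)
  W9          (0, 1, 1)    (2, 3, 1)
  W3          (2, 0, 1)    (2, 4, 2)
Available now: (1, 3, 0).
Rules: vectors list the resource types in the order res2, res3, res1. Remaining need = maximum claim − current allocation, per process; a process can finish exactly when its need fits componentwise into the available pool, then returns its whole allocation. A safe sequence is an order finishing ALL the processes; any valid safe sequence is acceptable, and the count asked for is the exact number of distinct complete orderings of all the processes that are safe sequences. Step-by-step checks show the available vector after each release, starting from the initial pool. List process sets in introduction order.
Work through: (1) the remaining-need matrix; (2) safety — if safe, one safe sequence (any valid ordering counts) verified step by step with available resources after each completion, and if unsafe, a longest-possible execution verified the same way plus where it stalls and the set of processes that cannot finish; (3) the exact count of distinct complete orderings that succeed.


(1) Outstanding need per process (order res2, res3, res1):
  W8: (1, 2, 0)
  W2: (2, 4, 0)
  W9: (2, 2, 0)
  W3: (0, 4, 1)
(2) SAFE — a valid safe sequence is W8, W9, W3, W2.
Key observation: at W8 the run first touches a limit — (1, 2, 0) against (1, 3, 0), exact on a resource it actually requests.
Step-by-step check:
  pool = (1, 3, 0)
  W8 needs (1, 2, 0) <= (1, 3, 0) -> finishes; pool += (2, 1, 0) = (3, 4, 0)
  W9 needs (2, 2, 0) <= (3, 4, 0) -> finishes; pool += (0, 1, 1) = (3, 5, 1)
  W3 needs (0, 4, 1) <= (3, 5, 1) -> finishes; pool += (2, 0, 1) = (5, 5, 2)
  W2 needs (2, 4, 0) <= (5, 5, 2) -> finishes; pool += (1, 0, 0) = (6, 5, 2)
(3) Precisely 3 of the possible complete orderings are safe sequences.
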